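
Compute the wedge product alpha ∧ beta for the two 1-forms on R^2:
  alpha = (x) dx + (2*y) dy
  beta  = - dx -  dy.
alpha ∧ beta = (-x + 2*y) dx ∧ dy

Distribute the wedge, using dx_i ∧ dx_j = -dx_j ∧ dx_i and dx_i ∧ dx_i = 0. For each pair (i, j) with i < j, the coefficient of dx_i ∧ dx_j in alpha ∧ beta is (alpha_i * beta_j - alpha_j * beta_i). Collecting: alpha ∧ beta = (-x + 2*y) dx ∧ dy.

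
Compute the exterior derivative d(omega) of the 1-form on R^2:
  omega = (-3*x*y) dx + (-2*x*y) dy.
d(omega) = (3*x - 2*y) dx ∧ dy

For a 1-form omega = sum_i f_i dx_i, the exterior derivative is
  d(omega) = sum_{i < j} (∂f_j/∂x_i - ∂f_i/∂x_j) dx_i ∧ dx_j.
  coefficient of dx ∧ dy: ∂f_2/∂x - ∂f_1/∂y = ∂(-2*x*y)/∂x - ∂(-3*x*y)/∂y = 3*x - 2*y
Assembling: d(omega) = (3*x - 2*y) dx ∧ dy.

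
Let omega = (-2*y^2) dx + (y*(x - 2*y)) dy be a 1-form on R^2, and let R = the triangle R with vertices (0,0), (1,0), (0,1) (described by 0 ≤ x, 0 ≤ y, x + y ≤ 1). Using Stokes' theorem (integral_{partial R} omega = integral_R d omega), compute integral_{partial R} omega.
integral_(partial R) omega = 5/6

Stokes: integral_partial_R omega = integral_R d omega with d omega = (∂Q/∂x - ∂P/∂y) dx ∧ dy.
  ∂Q/∂x = y
  ∂P/∂y = -4*y
  integrand = ∂Q/∂x - ∂P/∂y = 5*y.
Integrating over R: integral_0^1 integral_0^{1-x} (5*y) dy dx = 5/6.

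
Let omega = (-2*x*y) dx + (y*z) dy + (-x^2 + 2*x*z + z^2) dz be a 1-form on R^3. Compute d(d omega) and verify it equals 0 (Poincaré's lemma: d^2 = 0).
d(d omega) = 0

Step 1: d omega = sum_{i<j} (∂f_j/∂x_i - ∂f_i/∂x_j) dx_i ∧ dx_j:
  coeff of dx ∧ dy: 2*x
  coeff of dx ∧ dz: -2*x + 2*z
  coeff of dy ∧ dz: -y
Step 2: Apply d again to each 2-form coefficient. The only possible 3-form in R^3 is dx ∧ dy ∧ dz, with coefficient
  ∂(coeff of dy∧dz)/∂x - ∂(coeff of dx∧dz)/∂y + ∂(coeff of dx∧dy)/∂z
  = ∂/∂x (-y) - ∂/∂y (-2*x + 2*z) + ∂/∂z (2*x).
Each of these terms simplifies to sums of mixed partials that cancel in pairs. The result is 0 (by equality of mixed partials for smooth functions — Schwarz / Clairaut).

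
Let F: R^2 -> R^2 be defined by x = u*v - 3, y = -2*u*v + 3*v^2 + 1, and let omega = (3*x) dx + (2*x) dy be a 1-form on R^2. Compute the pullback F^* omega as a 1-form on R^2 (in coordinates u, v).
F^* omega = (v*(-u*v + 3)) du + (-u^2*v + 12*u*v^2 + 3*u - 36*v) dv

Using F^*(f dg) = (f ∘ F) d(g ∘ F), substitute each coordinate x_i by F_i(u, v) in f_i, and replace dx_i by d F_i = (∂F_i/∂u) du + (∂F_i/∂v) dv.
  For the x component: f_1(F) = 3*u*v - 9; d F_1 = (v) du + (u) dv
  For the y component: f_2(F) = 2*u*v - 6; d F_2 = (-2*v) du + (-2*u + 6*v) dv
Combining and collecting du, dv coefficients:
  coeff of du: v*(-u*v + 3)
  coeff of dv: -u^2*v + 12*u*v^2 + 3*u - 36*v
F^* omega = (v*(-u*v + 3)) du + (-u^2*v + 12*u*v^2 + 3*u - 36*v) dv.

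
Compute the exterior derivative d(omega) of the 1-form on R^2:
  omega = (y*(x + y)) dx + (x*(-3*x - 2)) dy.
d(omega) = (-7*x - 2*y - 2) dx ∧ dy

For a 1-form omega = sum_i f_i dx_i, the exterior derivative is
  d(omega) = sum_{i < j} (∂f_j/∂x_i - ∂f_i/∂x_j) dx_i ∧ dx_j.
  coefficient of dx ∧ dy: ∂f_2/∂x - ∂f_1/∂y = ∂(x*(-3*x - 2))/∂x - ∂(y*(x + y))/∂y = -7*x - 2*y - 2
Assembling: d(omega) = (-7*x - 2*y - 2) dx ∧ dy.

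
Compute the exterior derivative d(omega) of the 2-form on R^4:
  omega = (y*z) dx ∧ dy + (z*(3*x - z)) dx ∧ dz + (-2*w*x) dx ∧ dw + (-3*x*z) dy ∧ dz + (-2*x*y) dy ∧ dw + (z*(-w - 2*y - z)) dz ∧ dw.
d(omega) = (y - 3*z) dx ∧ dy ∧ dz + (-2*y) dx ∧ dy ∧ dw + (-2*z) dy ∧ dz ∧ dw

For a 2-form omega = sum_{i<j} g_{ij} dx_i ∧ dx_j, the exterior derivative is
  d(omega) = sum_{i<j} d(g_{ij}) ∧ dx_i ∧ dx_j = sum_{i<j, k} (∂g_{ij}/∂x_k) dx_k ∧ dx_i ∧ dx_j.
Expand each term, using dx_k ∧ dx_i ∧ dx_j = sgn(permutation) dx_{(a)} ∧ dx_{(b)} ∧ dx_{(c)} with (a < b < c) sorted:
  d(y*z) includes (∂/∂z)(y*z) dz = (y) dz, which multiplied by dx ∧ dy gives (y) dx ∧ dy ∧ dz
  d(-3*x*z) includes (∂/∂x)(-3*x*z) dx = (-3*z) dx, which multiplied by dy ∧ dz gives (-3*z) dx ∧ dy ∧ dz
  d(-2*x*y) includes (∂/∂x)(-2*x*y) dx = (-2*y) dx, which multiplied by dy ∧ dw gives (-2*y) dx ∧ dy ∧ dw
  d(z*(-w - 2*y - z)) includes (∂/∂y)(z*(-w - 2*y - z)) dy = (-2*z) dy, which multiplied by dz ∧ dw gives (-2*z) dy ∧ dz ∧ dw
Collecting like 3-forms: d(omega) = (y - 3*z) dx ∧ dy ∧ dz + (-2*y) dx ∧ dy ∧ dw + (-2*z) dy ∧ dz ∧ dw.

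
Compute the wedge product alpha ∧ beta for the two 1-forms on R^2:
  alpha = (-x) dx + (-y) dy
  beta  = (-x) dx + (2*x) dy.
alpha ∧ beta = (-x*(2*x + y)) dx ∧ dy

Distribute the wedge, using dx_i ∧ dx_j = -dx_j ∧ dx_i and dx_i ∧ dx_i = 0. For each pair (i, j) with i < j, the coefficient of dx_i ∧ dx_j in alpha ∧ beta is (alpha_i * beta_j - alpha_j * beta_i). Collecting: alpha ∧ beta = (-x*(2*x + y)) dx ∧ dy.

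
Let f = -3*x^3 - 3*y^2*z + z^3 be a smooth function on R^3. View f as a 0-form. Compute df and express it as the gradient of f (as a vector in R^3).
df = (-9*x^2) dx + (-6*y*z) dy + (-3*y^2 + 3*z^2) dz; grad f = (-9*x^2, -6*y*z, -3*y^2 + 3*z^2)

For a 0-form f, d f = (∂f/∂x) dx + (∂f/∂y) dy + (∂f/∂z) dz. The components of the vector representation are exactly the entries of grad f in Cartesian coordinates:
  ∂f/∂x = -9*x^2
  ∂f/∂y = -6*y*z
  ∂f/∂z = -3*y^2 + 3*z^2.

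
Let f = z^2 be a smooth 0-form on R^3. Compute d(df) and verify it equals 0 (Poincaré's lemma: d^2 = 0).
d(df) = 0

Step 1: df = sum_i (∂f/∂x_i) dx_i = (0) dx + (0) dy + (2*z) dz.
Step 2: Apply d again. Using the 1-form formula, the coefficient of dx ∧ dy in d(df) is ∂^2 f/∂x ∂y - ∂^2 f/∂y ∂x = (0) - (0) = 0 (equality of mixed partials for smooth f).
Similarly for dx ∧ dz and dy ∧ dz — all coefficients vanish. So d(df) = 0.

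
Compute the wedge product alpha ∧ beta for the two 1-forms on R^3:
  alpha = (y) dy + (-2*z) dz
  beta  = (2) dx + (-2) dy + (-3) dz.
alpha ∧ beta = (-2*y) dx ∧ dy + (-3*y - 4*z) dy ∧ dz + (4*z) dx ∧ dz

Distribute the wedge, using dx_i ∧ dx_j = -dx_j ∧ dx_i and dx_i ∧ dx_i = 0. For each pair (i, j) with i < j, the coefficient of dx_i ∧ dx_j in alpha ∧ beta is (alpha_i * beta_j - alpha_j * beta_i). Collecting: alpha ∧ beta = (-2*y) dx ∧ dy + (-3*y - 4*z) dy ∧ dz + (4*z) dx ∧ dz.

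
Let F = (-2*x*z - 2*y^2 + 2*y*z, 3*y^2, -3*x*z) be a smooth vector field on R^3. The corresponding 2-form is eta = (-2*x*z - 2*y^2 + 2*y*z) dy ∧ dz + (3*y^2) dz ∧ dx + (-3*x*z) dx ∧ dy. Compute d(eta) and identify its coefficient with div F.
d(eta) = (-3*x + 6*y - 2*z) dx ∧ dy ∧ dz; div F = -3*x + 6*y - 2*z

For a 2-form in R^3 of the form above, applying d gives a 3-form with coefficient ∂P/∂x + ∂Q/∂y + ∂R/∂z:
  ∂P/∂x = -2*z
  ∂Q/∂y = 6*y
  ∂R/∂z = -3*x
Sum = -3*x + 6*y - 2*z, which is exactly div F.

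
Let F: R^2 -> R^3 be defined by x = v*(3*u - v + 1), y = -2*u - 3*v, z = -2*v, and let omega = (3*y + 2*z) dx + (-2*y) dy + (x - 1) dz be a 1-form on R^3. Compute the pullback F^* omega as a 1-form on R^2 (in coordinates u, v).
F^* omega = (-18*u*v - 8*u - 39*v^2 - 12*v) du + (-18*u^2 - 33*u*v - 18*u + 28*v^2 - 33*v + 2) dv

Using F^*(f dg) = (f ∘ F) d(g ∘ F), substitute each coordinate x_i by F_i(u, v) in f_i, and replace dx_i by d F_i = (∂F_i/∂u) du + (∂F_i/∂v) dv.
  For the x component: f_1(F) = -6*u - 13*v; d F_1 = (3*v) du + (3*u - 2*v + 1) dv
  For the y component: f_2(F) = 4*u + 6*v; d F_2 = (-2) du + (-3) dv
  For the z component: f_3(F) = 3*u*v - v^2 + v - 1; d F_3 = (0) du + (-2) dv
Combining and collecting du, dv coefficients:
  coeff of du: -18*u*v - 8*u - 39*v^2 - 12*v
  coeff of dv: -18*u^2 - 33*u*v - 18*u + 28*v^2 - 33*v + 2
F^* omega = (-18*u*v - 8*u - 39*v^2 - 12*v) du + (-18*u^2 - 33*u*v - 18*u + 28*v^2 - 33*v + 2) dv.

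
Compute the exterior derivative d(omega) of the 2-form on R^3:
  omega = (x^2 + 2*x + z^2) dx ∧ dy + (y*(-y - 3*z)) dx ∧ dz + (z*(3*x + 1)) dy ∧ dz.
d(omega) = (2*y + 8*z) dx ∧ dy ∧ dz

For a 2-form omega = sum_{i<j} g_{ij} dx_i ∧ dx_j, the exterior derivative is
  d(omega) = sum_{i<j} d(g_{ij}) ∧ dx_i ∧ dx_j = sum_{i<j, k} (∂g_{ij}/∂x_k) dx_k ∧ dx_i ∧ dx_j.
Expand each term, using dx_k ∧ dx_i ∧ dx_j = sgn(permutation) dx_{(a)} ∧ dx_{(b)} ∧ dx_{(c)} with (a < b < c) sorted:
  d(x^2 + 2*x + z^2) includes (∂/∂z)(x^2 + 2*x + z^2) dz = (2*z) dz, which multiplied by dx ∧ dy gives (2*z) dx ∧ dy ∧ dz
  d(y*(-y - 3*z)) includes (∂/∂y)(y*(-y - 3*z)) dy = (-2*y - 3*z) dy, which multiplied by dx ∧ dz gives (2*y + 3*z) dx ∧ dy ∧ dz
  d(z*(3*x + 1)) includes (∂/∂x)(z*(3*x + 1)) dx = (3*z) dx, which multiplied by dy ∧ dz gives (3*z) dx ∧ dy ∧ dz
Collecting like 3-forms: d(omega) = (2*y + 8*z) dx ∧ dy ∧ dz.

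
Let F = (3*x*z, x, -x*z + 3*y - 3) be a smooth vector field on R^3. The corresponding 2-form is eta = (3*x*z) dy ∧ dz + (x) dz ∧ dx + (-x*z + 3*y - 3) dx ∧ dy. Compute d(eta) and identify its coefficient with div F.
d(eta) = (-x + 3*z) dx ∧ dy ∧ dz; div F = -x + 3*z

For a 2-form in R^3 of the form above, applying d gives a 3-form with coefficient ∂P/∂x + ∂Q/∂y + ∂R/∂z:
  ∂P/∂x = 3*z
  ∂Q/∂y = 0
  ∂R/∂z = -x
Sum = -x + 3*z, which is exactly div F.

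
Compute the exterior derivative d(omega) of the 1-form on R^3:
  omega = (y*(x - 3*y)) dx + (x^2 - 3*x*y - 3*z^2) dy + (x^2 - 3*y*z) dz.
d(omega) = (x + 3*y) dx ∧ dy + (2*x) dx ∧ dz + (3*z) dy ∧ dz

For a 1-form omega = sum_i f_i dx_i, the exterior derivative is
  d(omega) = sum_{i < j} (∂f_j/∂x_i - ∂f_i/∂x_j) dx_i ∧ dx_j.
  coefficient of dx ∧ dy: ∂f_2/∂x - ∂f_1/∂y = ∂(x^2 - 3*x*y - 3*z^2)/∂x - ∂(y*(x - 3*y))/∂y = x + 3*y
  coefficient of dx ∧ dz: ∂f_3/∂x - ∂f_1/∂z = ∂(x^2 - 3*y*z)/∂x - ∂(y*(x - 3*y))/∂z = 2*x
  coefficient of dy ∧ dz: ∂f_3/∂y - ∂f_2/∂z = ∂(x^2 - 3*y*z)/∂y - ∂(x^2 - 3*x*y - 3*z^2)/∂z = 3*z
Assembling: d(omega) = (x + 3*y) dx ∧ dy + (2*x) dx ∧ dz + (3*z) dy ∧ dz.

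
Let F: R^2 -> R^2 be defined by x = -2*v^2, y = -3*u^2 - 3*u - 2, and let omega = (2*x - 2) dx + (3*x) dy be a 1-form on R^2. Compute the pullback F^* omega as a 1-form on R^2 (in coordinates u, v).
F^* omega = (v^2*(36*u + 18)) du + (16*v^3 + 8*v) dv

Using F^*(f dg) = (f ∘ F) d(g ∘ F), substitute each coordinate x_i by F_i(u, v) in f_i, and replace dx_i by d F_i = (∂F_i/∂u) du + (∂F_i/∂v) dv.
  For the x component: f_1(F) = -4*v^2 - 2; d F_1 = (0) du + (-4*v) dv
  For the y component: f_2(F) = -6*v^2; d F_2 = (-6*u - 3) du + (0) dv
Combining and collecting du, dv coefficients:
  coeff of du: v^2*(36*u + 18)
  coeff of dv: 16*v^3 + 8*v
F^* omega = (v^2*(36*u + 18)) du + (16*v^3 + 8*v) dv.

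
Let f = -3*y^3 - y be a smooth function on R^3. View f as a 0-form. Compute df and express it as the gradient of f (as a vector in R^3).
df = (0) dx + (-9*y^2 - 1) dy + (0) dz; grad f = (0, -9*y^2 - 1, 0)

For a 0-form f, d f = (∂f/∂x) dx + (∂f/∂y) dy + (∂f/∂z) dz. The components of the vector representation are exactly the entries of grad f in Cartesian coordinates:
  ∂f/∂x = 0
  ∂f/∂y = -9*y^2 - 1
  ∂f/∂z = 0.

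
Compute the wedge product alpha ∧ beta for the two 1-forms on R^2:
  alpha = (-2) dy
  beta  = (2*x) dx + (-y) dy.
alpha ∧ beta = (4*x) dx ∧ dy

Distribute the wedge, using dx_i ∧ dx_j = -dx_j ∧ dx_i and dx_i ∧ dx_i = 0. For each pair (i, j) with i < j, the coefficient of dx_i ∧ dx_j in alpha ∧ beta is (alpha_i * beta_j - alpha_j * beta_i). Collecting: alpha ∧ beta = (4*x) dx ∧ dy.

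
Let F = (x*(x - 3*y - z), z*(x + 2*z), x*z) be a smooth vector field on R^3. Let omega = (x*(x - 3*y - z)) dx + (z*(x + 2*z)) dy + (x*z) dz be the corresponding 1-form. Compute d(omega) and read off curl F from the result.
d(omega) = (-x - 4*z) dy ∧ dz + (-x - z) dz ∧ dx + (3*x + z) dx ∧ dy; curl F = (-x - 4*z, -x - z, 3*x + z)

d omega = sum_{i<j} (∂f_j/∂x_i - ∂f_i/∂x_j) dx_i ∧ dx_j. Under the identification (dy ∧ dz, dz ∧ dx, dx ∧ dy) ↔ (e_x, e_y, e_z), the coefficients are exactly the components of curl F. Compute:
  ∂R/∂y - ∂Q/∂z = (0) - (x + 4*z) = -x - 4*z
  ∂P/∂z - ∂R/∂x = (-x) - (z) = -x - z
  ∂Q/∂x - ∂P/∂y = (z) - (-3*x) = 3*x + z.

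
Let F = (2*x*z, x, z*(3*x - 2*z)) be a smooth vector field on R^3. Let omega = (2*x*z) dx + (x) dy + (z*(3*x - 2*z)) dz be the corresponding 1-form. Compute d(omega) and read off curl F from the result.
d(omega) = (0) dy ∧ dz + (2*x - 3*z) dz ∧ dx + (1) dx ∧ dy; curl F = (0, 2*x - 3*z, 1)

d omega = sum_{i<j} (∂f_j/∂x_i - ∂f_i/∂x_j) dx_i ∧ dx_j. Under the identification (dy ∧ dz, dz ∧ dx, dx ∧ dy) ↔ (e_x, e_y, e_z), the coefficients are exactly the components of curl F. Compute:
  ∂R/∂y - ∂Q/∂z = (0) - (0) = 0
  ∂P/∂z - ∂R/∂x = (2*x) - (3*z) = 2*x - 3*z
  ∂Q/∂x - ∂P/∂y = (1) - (0) = 1.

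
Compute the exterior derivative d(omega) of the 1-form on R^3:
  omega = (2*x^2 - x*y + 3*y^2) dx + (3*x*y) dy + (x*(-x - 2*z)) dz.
d(omega) = (x - 3*y) dx ∧ dy + (-2*x - 2*z) dx ∧ dz

For a 1-form omega = sum_i f_i dx_i, the exterior derivative is
  d(omega) = sum_{i < j} (∂f_j/∂x_i - ∂f_i/∂x_j) dx_i ∧ dx_j.
  coefficient of dx ∧ dy: ∂f_2/∂x - ∂f_1/∂y = ∂(3*x*y)/∂x - ∂(2*x^2 - x*y + 3*y^2)/∂y = x - 3*y
  coefficient of dx ∧ dz: ∂f_3/∂x - ∂f_1/∂z = ∂(x*(-x - 2*z))/∂x - ∂(2*x^2 - x*y + 3*y^2)/∂z = -2*x - 2*z
Assembling: d(omega) = (x - 3*y) dx ∧ dy + (-2*x - 2*z) dx ∧ dz.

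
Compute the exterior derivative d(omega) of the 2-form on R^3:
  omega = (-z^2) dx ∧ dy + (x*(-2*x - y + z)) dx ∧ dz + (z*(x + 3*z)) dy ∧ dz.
d(omega) = (x - z) dx ∧ dy ∧ dz

For a 2-form omega = sum_{i<j} g_{ij} dx_i ∧ dx_j, the exterior derivative is
  d(omega) = sum_{i<j} d(g_{ij}) ∧ dx_i ∧ dx_j = sum_{i<j, k} (∂g_{ij}/∂x_k) dx_k ∧ dx_i ∧ dx_j.
Expand each term, using dx_k ∧ dx_i ∧ dx_j = sgn(permutation) dx_{(a)} ∧ dx_{(b)} ∧ dx_{(c)} with (a < b < c) sorted:
  d(-z^2) includes (∂/∂z)(-z^2) dz = (-2*z) dz, which multiplied by dx ∧ dy gives (-2*z) dx ∧ dy ∧ dz
  d(x*(-2*x - y + z)) includes (∂/∂y)(x*(-2*x - y + z)) dy = (-x) dy, which multiplied by dx ∧ dz gives (x) dx ∧ dy ∧ dz
  d(z*(x + 3*z)) includes (∂/∂x)(z*(x + 3*z)) dx = (z) dx, which multiplied by dy ∧ dz gives (z) dx ∧ dy ∧ dz
Collecting like 3-forms: d(omega) = (x - z) dx ∧ dy ∧ dz.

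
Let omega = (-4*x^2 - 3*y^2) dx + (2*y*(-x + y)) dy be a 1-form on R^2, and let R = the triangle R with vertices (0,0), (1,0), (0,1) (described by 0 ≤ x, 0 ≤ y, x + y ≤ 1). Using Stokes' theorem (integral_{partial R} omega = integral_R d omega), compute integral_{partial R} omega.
integral_(partial R) omega = 2/3

Stokes: integral_partial_R omega = integral_R d omega with d omega = (∂Q/∂x - ∂P/∂y) dx ∧ dy.
  ∂Q/∂x = -2*y
  ∂P/∂y = -6*y
  integrand = ∂Q/∂x - ∂P/∂y = 4*y.
Integrating over R: integral_0^1 integral_0^{1-x} (4*y) dy dx = 2/3.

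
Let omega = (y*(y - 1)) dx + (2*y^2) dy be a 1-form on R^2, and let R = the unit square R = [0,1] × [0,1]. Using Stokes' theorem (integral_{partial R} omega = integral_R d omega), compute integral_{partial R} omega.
integral_(partial R) omega = 0

Stokes: integral_partial_R omega = integral_R d omega with d omega = (∂Q/∂x - ∂P/∂y) dx ∧ dy.
  ∂Q/∂x = 0
  ∂P/∂y = 2*y - 1
  integrand = ∂Q/∂x - ∂P/∂y = 1 - 2*y.
Integrating over R: integral_0^1 integral_0^1 (1 - 2*y) dx dy = 0.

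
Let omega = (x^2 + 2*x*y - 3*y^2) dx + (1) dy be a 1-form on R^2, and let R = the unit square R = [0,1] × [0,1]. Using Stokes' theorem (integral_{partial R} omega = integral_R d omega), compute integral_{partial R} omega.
integral_(partial R) omega = 2

Stokes: integral_partial_R omega = integral_R d omega with d omega = (∂Q/∂x - ∂P/∂y) dx ∧ dy.
  ∂Q/∂x = 0
  ∂P/∂y = 2*x - 6*y
  integrand = ∂Q/∂x - ∂P/∂y = -2*x + 6*y.
Integrating over R: integral_0^1 integral_0^1 (-2*x + 6*y) dx dy = 2.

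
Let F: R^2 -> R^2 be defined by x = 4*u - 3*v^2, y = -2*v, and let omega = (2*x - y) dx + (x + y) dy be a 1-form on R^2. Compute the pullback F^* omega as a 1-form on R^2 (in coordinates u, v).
F^* omega = (32*u - 24*v^2 + 8*v) du + (-48*u*v - 8*u + 36*v^3 - 6*v^2 + 4*v) dv

Using F^*(f dg) = (f ∘ F) d(g ∘ F), substitute each coordinate x_i by F_i(u, v) in f_i, and replace dx_i by d F_i = (∂F_i/∂u) du + (∂F_i/∂v) dv.
  For the x component: f_1(F) = 8*u - 6*v^2 + 2*v; d F_1 = (4) du + (-6*v) dv
  For the y component: f_2(F) = 4*u - 3*v^2 - 2*v; d F_2 = (0) du + (-2) dv
Combining and collecting du, dv coefficients:
  coeff of du: 32*u - 24*v^2 + 8*v
  coeff of dv: -48*u*v - 8*u + 36*v^3 - 6*v^2 + 4*v
F^* omega = (32*u - 24*v^2 + 8*v) du + (-48*u*v - 8*u + 36*v^3 - 6*v^2 + 4*v) dv.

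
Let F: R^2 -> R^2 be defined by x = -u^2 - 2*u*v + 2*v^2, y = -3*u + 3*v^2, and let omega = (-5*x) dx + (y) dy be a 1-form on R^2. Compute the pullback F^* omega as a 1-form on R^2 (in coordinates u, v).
F^* omega = (-10*u^3 - 30*u^2*v + 9*u + 20*v^3 - 9*v^2) du + (-10*u^3 + 60*u*v^2 - 18*u*v - 22*v^3) dv

Using F^*(f dg) = (f ∘ F) d(g ∘ F), substitute each coordinate x_i by F_i(u, v) in f_i, and replace dx_i by d F_i = (∂F_i/∂u) du + (∂F_i/∂v) dv.
  For the x component: f_1(F) = 5*u^2 + 10*u*v - 10*v^2; d F_1 = (-2*u - 2*v) du + (-2*u + 4*v) dv
  For the y component: f_2(F) = -3*u + 3*v^2; d F_2 = (-3) du + (6*v) dv
Combining and collecting du, dv coefficients:
  coeff of du: -10*u^3 - 30*u^2*v + 9*u + 20*v^3 - 9*v^2
  coeff of dv: -10*u^3 + 60*u*v^2 - 18*u*v - 22*v^3
F^* omega = (-10*u^3 - 30*u^2*v + 9*u + 20*v^3 - 9*v^2) du + (-10*u^3 + 60*u*v^2 - 18*u*v - 22*v^3) dv.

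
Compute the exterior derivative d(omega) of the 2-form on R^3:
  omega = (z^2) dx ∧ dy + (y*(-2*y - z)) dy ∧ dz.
d(omega) = (2*z) dx ∧ dy ∧ dz

For a 2-form omega = sum_{i<j} g_{ij} dx_i ∧ dx_j, the exterior derivative is
  d(omega) = sum_{i<j} d(g_{ij}) ∧ dx_i ∧ dx_j = sum_{i<j, k} (∂g_{ij}/∂x_k) dx_k ∧ dx_i ∧ dx_j.
Expand each term, using dx_k ∧ dx_i ∧ dx_j = sgn(permutation) dx_{(a)} ∧ dx_{(b)} ∧ dx_{(c)} with (a < b < c) sorted:
  d(z^2) includes (∂/∂z)(z^2) dz = (2*z) dz, which multiplied by dx ∧ dy gives (2*z) dx ∧ dy ∧ dz
Collecting like 3-forms: d(omega) = (2*z) dx ∧ dy ∧ dz.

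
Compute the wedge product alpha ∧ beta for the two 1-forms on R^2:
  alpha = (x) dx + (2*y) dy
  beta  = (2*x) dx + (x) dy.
alpha ∧ beta = (x*(x - 4*y)) dx ∧ dy

Distribute the wedge, using dx_i ∧ dx_j = -dx_j ∧ dx_i and dx_i ∧ dx_i = 0. For each pair (i, j) with i < j, the coefficient of dx_i ∧ dx_j in alpha ∧ beta is (alpha_i * beta_j - alpha_j * beta_i). Collecting: alpha ∧ beta = (x*(x - 4*y)) dx ∧ dy.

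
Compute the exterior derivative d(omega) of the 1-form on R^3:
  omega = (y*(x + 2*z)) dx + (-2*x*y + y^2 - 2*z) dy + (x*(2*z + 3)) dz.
d(omega) = (-x - 2*y - 2*z) dx ∧ dy + (-2*y + 2*z + 3) dx ∧ dz + (2) dy ∧ dz

For a 1-form omega = sum_i f_i dx_i, the exterior derivative is
  d(omega) = sum_{i < j} (∂f_j/∂x_i - ∂f_i/∂x_j) dx_i ∧ dx_j.
  coefficient of dx ∧ dy: ∂f_2/∂x - ∂f_1/∂y = ∂(-2*x*y + y^2 - 2*z)/∂x - ∂(y*(x + 2*z))/∂y = -x - 2*y - 2*z
  coefficient of dx ∧ dz: ∂f_3/∂x - ∂f_1/∂z = ∂(x*(2*z + 3))/∂x - ∂(y*(x + 2*z))/∂z = -2*y + 2*z + 3
  coefficient of dy ∧ dz: ∂f_3/∂y - ∂f_2/∂z = ∂(x*(2*z + 3))/∂y - ∂(-2*x*y + y^2 - 2*z)/∂z = 2
Assembling: d(omega) = (-x - 2*y - 2*z) dx ∧ dy + (-2*y + 2*z + 3) dx ∧ dz + (2) dy ∧ dz.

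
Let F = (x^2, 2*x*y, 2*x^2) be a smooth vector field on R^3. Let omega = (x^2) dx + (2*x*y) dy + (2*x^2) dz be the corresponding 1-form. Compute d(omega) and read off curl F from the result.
d(omega) = (0) dy ∧ dz + (-4*x) dz ∧ dx + (2*y) dx ∧ dy; curl F = (0, -4*x, 2*y)

d omega = sum_{i<j} (∂f_j/∂x_i - ∂f_i/∂x_j) dx_i ∧ dx_j. Under the identification (dy ∧ dz, dz ∧ dx, dx ∧ dy) ↔ (e_x, e_y, e_z), the coefficients are exactly the components of curl F. Compute:
  ∂R/∂y - ∂Q/∂z = (0) - (0) = 0
  ∂P/∂z - ∂R/∂x = (0) - (4*x) = -4*x
  ∂Q/∂x - ∂P/∂y = (2*y) - (0) = 2*y.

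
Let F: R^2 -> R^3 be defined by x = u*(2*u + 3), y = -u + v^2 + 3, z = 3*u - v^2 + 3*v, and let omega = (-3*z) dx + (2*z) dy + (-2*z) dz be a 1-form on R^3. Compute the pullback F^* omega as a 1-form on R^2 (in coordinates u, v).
F^* omega = (-36*u^2 + 12*u*v^2 - 36*u*v - 51*u + 17*v^2 - 51*v) du + (24*u*v - 18*u - 8*v^3 + 30*v^2 - 18*v) dv

Using F^*(f dg) = (f ∘ F) d(g ∘ F), substitute each coordinate x_i by F_i(u, v) in f_i, and replace dx_i by d F_i = (∂F_i/∂u) du + (∂F_i/∂v) dv.
  For the x component: f_1(F) = -9*u + 3*v^2 - 9*v; d F_1 = (4*u + 3) du + (0) dv
  For the y component: f_2(F) = 6*u - 2*v^2 + 6*v; d F_2 = (-1) du + (2*v) dv
  For the z component: f_3(F) = -6*u + 2*v^2 - 6*v; d F_3 = (3) du + (3 - 2*v) dv
Combining and collecting du, dv coefficients:
  coeff of du: -36*u^2 + 12*u*v^2 - 36*u*v - 51*u + 17*v^2 - 51*v
  coeff of dv: 24*u*v - 18*u - 8*v^3 + 30*v^2 - 18*v
F^* omega = (-36*u^2 + 12*u*v^2 - 36*u*v - 51*u + 17*v^2 - 51*v) du + (24*u*v - 18*u - 8*v^3 + 30*v^2 - 18*v) dv.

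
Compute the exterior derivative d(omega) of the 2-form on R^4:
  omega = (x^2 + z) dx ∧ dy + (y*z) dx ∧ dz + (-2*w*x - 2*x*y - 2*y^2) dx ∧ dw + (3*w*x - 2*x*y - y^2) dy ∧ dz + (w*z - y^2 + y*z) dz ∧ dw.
d(omega) = (3*w - 2*y - z + 1) dx ∧ dy ∧ dz + (2*x + 4*y) dx ∧ dy ∧ dw + (3*x - 2*y + z) dy ∧ dz ∧ dw

For a 2-form omega = sum_{i<j} g_{ij} dx_i ∧ dx_j, the exterior derivative is
  d(omega) = sum_{i<j} d(g_{ij}) ∧ dx_i ∧ dx_j = sum_{i<j, k} (∂g_{ij}/∂x_k) dx_k ∧ dx_i ∧ dx_j.
Expand each term, using dx_k ∧ dx_i ∧ dx_j = sgn(permutation) dx_{(a)} ∧ dx_{(b)} ∧ dx_{(c)} with (a < b < c) sorted:
  d(x^2 + z) includes (∂/∂z)(x^2 + z) dz = (1) dz, which multiplied by dx ∧ dy gives (1) dx ∧ dy ∧ dz
  d(y*z) includes (∂/∂y)(y*z) dy = (z) dy, which multiplied by dx ∧ dz gives (-z) dx ∧ dy ∧ dz
  d(-2*w*x - 2*x*y - 2*y^2) includes (∂/∂y)(-2*w*x - 2*x*y - 2*y^2) dy = (-2*x - 4*y) dy, which multiplied by dx ∧ dw gives (2*x + 4*y) dx ∧ dy ∧ dw
  d(3*w*x - 2*x*y - y^2) includes (∂/∂x)(3*w*x - 2*x*y - y^2) dx = (3*w - 2*y) dx, which multiplied by dy ∧ dz gives (3*w - 2*y) dx ∧ dy ∧ dz
  d(3*w*x - 2*x*y - y^2) includes (∂/∂w)(3*w*x - 2*x*y - y^2) dw = (3*x) dw, which multiplied by dy ∧ dz gives (3*x) dy ∧ dz ∧ dw
  d(w*z - y^2 + y*z) includes (∂/∂y)(w*z - y^2 + y*z) dy = (-2*y + z) dy, which multiplied by dz ∧ dw gives (-2*y + z) dy ∧ dz ∧ dw
Collecting like 3-forms: d(omega) = (3*w - 2*y - z + 1) dx ∧ dy ∧ dz + (2*x + 4*y) dx ∧ dy ∧ dw + (3*x - 2*y + z) dy ∧ dz ∧ dw.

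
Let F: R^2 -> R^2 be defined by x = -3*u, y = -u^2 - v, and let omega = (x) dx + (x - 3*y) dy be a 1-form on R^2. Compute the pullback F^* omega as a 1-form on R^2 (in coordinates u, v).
F^* omega = (3*u*(-2*u^2 + 2*u - 2*v + 3)) du + (-3*u^2 + 3*u - 3*v) dv

Using F^*(f dg) = (f ∘ F) d(g ∘ F), substitute each coordinate x_i by F_i(u, v) in f_i, and replace dx_i by d F_i = (∂F_i/∂u) du + (∂F_i/∂v) dv.
  For the x component: f_1(F) = -3*u; d F_1 = (-3) du + (0) dv
  For the y component: f_2(F) = 3*u^2 - 3*u + 3*v; d F_2 = (-2*u) du + (-1) dv
Combining and collecting du, dv coefficients:
  coeff of du: 3*u*(-2*u^2 + 2*u - 2*v + 3)
  coeff of dv: -3*u^2 + 3*u - 3*v
F^* omega = (3*u*(-2*u^2 + 2*u - 2*v + 3)) du + (-3*u^2 + 3*u - 3*v) dv.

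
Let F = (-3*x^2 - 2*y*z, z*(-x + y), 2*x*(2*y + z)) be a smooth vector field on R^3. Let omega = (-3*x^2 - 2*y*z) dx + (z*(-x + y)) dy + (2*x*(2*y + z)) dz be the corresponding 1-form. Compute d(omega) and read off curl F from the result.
d(omega) = (5*x - y) dy ∧ dz + (-6*y - 2*z) dz ∧ dx + (z) dx ∧ dy; curl F = (5*x - y, -6*y - 2*z, z)

d omega = sum_{i<j} (∂f_j/∂x_i - ∂f_i/∂x_j) dx_i ∧ dx_j. Under the identification (dy ∧ dz, dz ∧ dx, dx ∧ dy) ↔ (e_x, e_y, e_z), the coefficients are exactly the components of curl F. Compute:
  ∂R/∂y - ∂Q/∂z = (4*x) - (-x + y) = 5*x - y
  ∂P/∂z - ∂R/∂x = (-2*y) - (4*y + 2*z) = -6*y - 2*z
  ∂Q/∂x - ∂P/∂y = (-z) - (-2*z) = z.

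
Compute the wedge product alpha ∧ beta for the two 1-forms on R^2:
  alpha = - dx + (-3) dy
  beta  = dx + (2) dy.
alpha ∧ beta = (1) dx ∧ dy

Distribute the wedge, using dx_i ∧ dx_j = -dx_j ∧ dx_i and dx_i ∧ dx_i = 0. For each pair (i, j) with i < j, the coefficient of dx_i ∧ dx_j in alpha ∧ beta is (alpha_i * beta_j - alpha_j * beta_i). Collecting: alpha ∧ beta = (1) dx ∧ dy.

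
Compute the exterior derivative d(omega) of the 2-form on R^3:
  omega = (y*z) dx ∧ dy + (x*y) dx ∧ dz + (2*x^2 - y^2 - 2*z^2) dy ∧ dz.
d(omega) = (3*x + y) dx ∧ dy ∧ dz

For a 2-form omega = sum_{i<j} g_{ij} dx_i ∧ dx_j, the exterior derivative is
  d(omega) = sum_{i<j} d(g_{ij}) ∧ dx_i ∧ dx_j = sum_{i<j, k} (∂g_{ij}/∂x_k) dx_k ∧ dx_i ∧ dx_j.
Expand each term, using dx_k ∧ dx_i ∧ dx_j = sgn(permutation) dx_{(a)} ∧ dx_{(b)} ∧ dx_{(c)} with (a < b < c) sorted:
  d(y*z) includes (∂/∂z)(y*z) dz = (y) dz, which multiplied by dx ∧ dy gives (y) dx ∧ dy ∧ dz
  d(x*y) includes (∂/∂y)(x*y) dy = (x) dy, which multiplied by dx ∧ dz gives (-x) dx ∧ dy ∧ dz
  d(2*x^2 - y^2 - 2*z^2) includes (∂/∂x)(2*x^2 - y^2 - 2*z^2) dx = (4*x) dx, which multiplied by dy ∧ dz gives (4*x) dx ∧ dy ∧ dz
Collecting like 3-forms: d(omega) = (3*x + y) dx ∧ dy ∧ dz.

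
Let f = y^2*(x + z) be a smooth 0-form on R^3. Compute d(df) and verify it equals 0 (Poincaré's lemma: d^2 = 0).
d(df) = 0

Step 1: df = sum_i (∂f/∂x_i) dx_i = (y^2) dx + (2*y*(x + z)) dy + (y^2) dz.
Step 2: Apply d again. Using the 1-form formula, the coefficient of dx ∧ dy in d(df) is ∂^2 f/∂x ∂y - ∂^2 f/∂y ∂x = (2*y) - (2*y) = 0 (equality of mixed partials for smooth f).
Similarly for dx ∧ dz and dy ∧ dz — all coefficients vanish. So d(df) = 0.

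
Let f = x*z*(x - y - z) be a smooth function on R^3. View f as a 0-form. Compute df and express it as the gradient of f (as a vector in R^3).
df = (z*(2*x - y - z)) dx + (-x*z) dy + (x*(x - y - 2*z)) dz; grad f = (z*(2*x - y - z), -x*z, x*(x - y - 2*z))

For a 0-form f, d f = (∂f/∂x) dx + (∂f/∂y) dy + (∂f/∂z) dz. The components of the vector representation are exactly the entries of grad f in Cartesian coordinates:
  ∂f/∂x = z*(2*x - y - z)
  ∂f/∂y = -x*z
  ∂f/∂z = x*(x - y - 2*z).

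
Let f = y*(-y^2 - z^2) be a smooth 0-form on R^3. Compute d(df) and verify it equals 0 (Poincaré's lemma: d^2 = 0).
d(df) = 0

Step 1: df = sum_i (∂f/∂x_i) dx_i = (0) dx + (-3*y^2 - z^2) dy + (-2*y*z) dz.
Step 2: Apply d again. Using the 1-form formula, the coefficient of dx ∧ dy in d(df) is ∂^2 f/∂x ∂y - ∂^2 f/∂y ∂x = (0) - (0) = 0 (equality of mixed partials for smooth f).
Similarly for dx ∧ dz and dy ∧ dz — all coefficients vanish. So d(df) = 0.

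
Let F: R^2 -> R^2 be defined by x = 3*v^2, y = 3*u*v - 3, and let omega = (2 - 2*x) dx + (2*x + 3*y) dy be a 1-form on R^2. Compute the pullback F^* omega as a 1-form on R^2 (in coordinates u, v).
F^* omega = (9*v*(3*u*v + 2*v^2 - 3)) du + (27*u^2*v + 18*u*v^2 - 27*u - 36*v^3 + 12*v) dv

Using F^*(f dg) = (f ∘ F) d(g ∘ F), substitute each coordinate x_i by F_i(u, v) in f_i, and replace dx_i by d F_i = (∂F_i/∂u) du + (∂F_i/∂v) dv.
  For the x component: f_1(F) = 2 - 6*v^2; d F_1 = (0) du + (6*v) dv
  For the y component: f_2(F) = 9*u*v + 6*v^2 - 9; d F_2 = (3*v) du + (3*u) dv
Combining and collecting du, dv coefficients:
  coeff of du: 9*v*(3*u*v + 2*v^2 - 3)
  coeff of dv: 27*u^2*v + 18*u*v^2 - 27*u - 36*v^3 + 12*v
F^* omega = (9*v*(3*u*v + 2*v^2 - 3)) du + (27*u^2*v + 18*u*v^2 - 27*u - 36*v^3 + 12*v) dv.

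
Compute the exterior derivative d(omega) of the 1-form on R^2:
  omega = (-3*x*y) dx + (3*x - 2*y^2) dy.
d(omega) = (3*x + 3) dx ∧ dy

For a 1-form omega = sum_i f_i dx_i, the exterior derivative is
  d(omega) = sum_{i < j} (∂f_j/∂x_i - ∂f_i/∂x_j) dx_i ∧ dx_j.
  coefficient of dx ∧ dy: ∂f_2/∂x - ∂f_1/∂y = ∂(3*x - 2*y^2)/∂x - ∂(-3*x*y)/∂y = 3*x + 3
Assembling: d(omega) = (3*x + 3) dx ∧ dy.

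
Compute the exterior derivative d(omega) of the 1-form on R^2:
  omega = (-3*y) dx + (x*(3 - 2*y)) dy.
d(omega) = (6 - 2*y) dx ∧ dy

For a 1-form omega = sum_i f_i dx_i, the exterior derivative is
  d(omega) = sum_{i < j} (∂f_j/∂x_i - ∂f_i/∂x_j) dx_i ∧ dx_j.
  coefficient of dx ∧ dy: ∂f_2/∂x - ∂f_1/∂y = ∂(x*(3 - 2*y))/∂x - ∂(-3*y)/∂y = 6 - 2*y
Assembling: d(omega) = (6 - 2*y) dx ∧ dy.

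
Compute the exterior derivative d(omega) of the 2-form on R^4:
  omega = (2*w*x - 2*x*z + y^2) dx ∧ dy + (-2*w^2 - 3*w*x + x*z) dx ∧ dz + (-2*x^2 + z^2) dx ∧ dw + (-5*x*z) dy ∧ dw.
d(omega) = (-2*x) dx ∧ dy ∧ dz + (2*x - 5*z) dx ∧ dy ∧ dw + (-4*w - 3*x - 2*z) dx ∧ dz ∧ dw + (5*x) dy ∧ dz ∧ dw

For a 2-form omega = sum_{i<j} g_{ij} dx_i ∧ dx_j, the exterior derivative is
  d(omega) = sum_{i<j} d(g_{ij}) ∧ dx_i ∧ dx_j = sum_{i<j, k} (∂g_{ij}/∂x_k) dx_k ∧ dx_i ∧ dx_j.
Expand each term, using dx_k ∧ dx_i ∧ dx_j = sgn(permutation) dx_{(a)} ∧ dx_{(b)} ∧ dx_{(c)} with (a < b < c) sorted:
  d(2*w*x - 2*x*z + y^2) includes (∂/∂z)(2*w*x - 2*x*z + y^2) dz = (-2*x) dz, which multiplied by dx ∧ dy gives (-2*x) dx ∧ dy ∧ dz
  d(2*w*x - 2*x*z + y^2) includes (∂/∂w)(2*w*x - 2*x*z + y^2) dw = (2*x) dw, which multiplied by dx ∧ dy gives (2*x) dx ∧ dy ∧ dw
  d(-2*w^2 - 3*w*x + x*z) includes (∂/∂w)(-2*w^2 - 3*w*x + x*z) dw = (-4*w - 3*x) dw, which multiplied by dx ∧ dz gives (-4*w - 3*x) dx ∧ dz ∧ dw
  d(-2*x^2 + z^2) includes (∂/∂z)(-2*x^2 + z^2) dz = (2*z) dz, which multiplied by dx ∧ dw gives (-2*z) dx ∧ dz ∧ dw
  d(-5*x*z) includes (∂/∂x)(-5*x*z) dx = (-5*z) dx, which multiplied by dy ∧ dw gives (-5*z) dx ∧ dy ∧ dw
  d(-5*x*z) includes (∂/∂z)(-5*x*z) dz = (-5*x) dz, which multiplied by dy ∧ dw gives (5*x) dy ∧ dz ∧ dw
Collecting like 3-forms: d(omega) = (-2*x) dx ∧ dy ∧ dz + (2*x - 5*z) dx ∧ dy ∧ dw + (-4*w - 3*x - 2*z) dx ∧ dz ∧ dw + (5*x) dy ∧ dz ∧ dw.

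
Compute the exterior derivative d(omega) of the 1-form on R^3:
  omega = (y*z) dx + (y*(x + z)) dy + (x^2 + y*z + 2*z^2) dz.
d(omega) = (y - z) dx ∧ dy + (2*x - y) dx ∧ dz + (-y + z) dy ∧ dz

For a 1-form omega = sum_i f_i dx_i, the exterior derivative is
  d(omega) = sum_{i < j} (∂f_j/∂x_i - ∂f_i/∂x_j) dx_i ∧ dx_j.
  coefficient of dx ∧ dy: ∂f_2/∂x - ∂f_1/∂y = ∂(y*(x + z))/∂x - ∂(y*z)/∂y = y - z
  coefficient of dx ∧ dz: ∂f_3/∂x - ∂f_1/∂z = ∂(x^2 + y*z + 2*z^2)/∂x - ∂(y*z)/∂z = 2*x - y
  coefficient of dy ∧ dz: ∂f_3/∂y - ∂f_2/∂z = ∂(x^2 + y*z + 2*z^2)/∂y - ∂(y*(x + z))/∂z = -y + z
Assembling: d(omega) = (y - z) dx ∧ dy + (2*x - y) dx ∧ dz + (-y + z) dy ∧ dz.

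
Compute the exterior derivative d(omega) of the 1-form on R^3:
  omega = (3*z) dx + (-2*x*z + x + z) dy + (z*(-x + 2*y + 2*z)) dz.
d(omega) = (1 - 2*z) dx ∧ dy + (-z - 3) dx ∧ dz + (2*x + 2*z - 1) dy ∧ dz

For a 1-form omega = sum_i f_i dx_i, the exterior derivative is
  d(omega) = sum_{i < j} (∂f_j/∂x_i - ∂f_i/∂x_j) dx_i ∧ dx_j.
  coefficient of dx ∧ dy: ∂f_2/∂x - ∂f_1/∂y = ∂(-2*x*z + x + z)/∂x - ∂(3*z)/∂y = 1 - 2*z
  coefficient of dx ∧ dz: ∂f_3/∂x - ∂f_1/∂z = ∂(z*(-x + 2*y + 2*z))/∂x - ∂(3*z)/∂z = -z - 3
  coefficient of dy ∧ dz: ∂f_3/∂y - ∂f_2/∂z = ∂(z*(-x + 2*y + 2*z))/∂y - ∂(-2*x*z + x + z)/∂z = 2*x + 2*z - 1
Assembling: d(omega) = (1 - 2*z) dx ∧ dy + (-z - 3) dx ∧ dz + (2*x + 2*z - 1) dy ∧ dz.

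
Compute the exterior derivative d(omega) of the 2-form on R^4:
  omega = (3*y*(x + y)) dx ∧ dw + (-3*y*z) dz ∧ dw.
d(omega) = (-3*x - 6*y) dx ∧ dy ∧ dw + (-3*z) dy ∧ dz ∧ dw

For a 2-form omega = sum_{i<j} g_{ij} dx_i ∧ dx_j, the exterior derivative is
  d(omega) = sum_{i<j} d(g_{ij}) ∧ dx_i ∧ dx_j = sum_{i<j, k} (∂g_{ij}/∂x_k) dx_k ∧ dx_i ∧ dx_j.
Expand each term, using dx_k ∧ dx_i ∧ dx_j = sgn(permutation) dx_{(a)} ∧ dx_{(b)} ∧ dx_{(c)} with (a < b < c) sorted:
  d(3*y*(x + y)) includes (∂/∂y)(3*y*(x + y)) dy = (3*x + 6*y) dy, which multiplied by dx ∧ dw gives (-3*x - 6*y) dx ∧ dy ∧ dw
  d(-3*y*z) includes (∂/∂y)(-3*y*z) dy = (-3*z) dy, which multiplied by dz ∧ dw gives (-3*z) dy ∧ dz ∧ dw
Collecting like 3-forms: d(omega) = (-3*x - 6*y) dx ∧ dy ∧ dw + (-3*z) dy ∧ dz ∧ dw.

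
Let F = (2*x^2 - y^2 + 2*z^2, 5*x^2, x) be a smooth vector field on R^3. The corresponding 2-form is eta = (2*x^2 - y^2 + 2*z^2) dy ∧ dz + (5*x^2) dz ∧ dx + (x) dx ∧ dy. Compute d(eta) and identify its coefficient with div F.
d(eta) = (4*x) dx ∧ dy ∧ dz; div F = 4*x

For a 2-form in R^3 of the form above, applying d gives a 3-form with coefficient ∂P/∂x + ∂Q/∂y + ∂R/∂z:
  ∂P/∂x = 4*x
  ∂Q/∂y = 0
  ∂R/∂z = 0
Sum = 4*x, which is exactly div F.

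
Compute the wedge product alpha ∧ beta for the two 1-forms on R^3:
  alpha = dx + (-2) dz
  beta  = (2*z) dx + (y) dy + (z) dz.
alpha ∧ beta = (y) dx ∧ dy + (5*z) dx ∧ dz + (2*y) dy ∧ dz

Distribute the wedge, using dx_i ∧ dx_j = -dx_j ∧ dx_i and dx_i ∧ dx_i = 0. For each pair (i, j) with i < j, the coefficient of dx_i ∧ dx_j in alpha ∧ beta is (alpha_i * beta_j - alpha_j * beta_i). Collecting: alpha ∧ beta = (y) dx ∧ dy + (5*z) dx ∧ dz + (2*y) dy ∧ dz.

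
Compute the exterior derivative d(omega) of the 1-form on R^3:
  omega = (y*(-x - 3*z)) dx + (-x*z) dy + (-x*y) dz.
d(omega) = (x + 2*z) dx ∧ dy + (2*y) dx ∧ dz

For a 1-form omega = sum_i f_i dx_i, the exterior derivative is
  d(omega) = sum_{i < j} (∂f_j/∂x_i - ∂f_i/∂x_j) dx_i ∧ dx_j.
  coefficient of dx ∧ dy: ∂f_2/∂x - ∂f_1/∂y = ∂(-x*z)/∂x - ∂(y*(-x - 3*z))/∂y = x + 2*z
  coefficient of dx ∧ dz: ∂f_3/∂x - ∂f_1/∂z = ∂(-x*y)/∂x - ∂(y*(-x - 3*z))/∂z = 2*y
Assembling: d(omega) = (x + 2*z) dx ∧ dy + (2*y) dx ∧ dz.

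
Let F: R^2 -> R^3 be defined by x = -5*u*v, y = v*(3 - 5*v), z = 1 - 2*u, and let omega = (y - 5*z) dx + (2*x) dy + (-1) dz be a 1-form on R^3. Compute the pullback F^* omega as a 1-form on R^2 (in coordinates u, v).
F^* omega = (-50*u*v + 25*v^3 - 15*v^2 + 25*v + 2) du + (5*u*(-10*u + 25*v^2 - 9*v + 5)) dv

Using F^*(f dg) = (f ∘ F) d(g ∘ F), substitute each coordinate x_i by F_i(u, v) in f_i, and replace dx_i by d F_i = (∂F_i/∂u) du + (∂F_i/∂v) dv.
  For the x component: f_1(F) = 10*u - 5*v^2 + 3*v - 5; d F_1 = (-5*v) du + (-5*u) dv
  For the y component: f_2(F) = -10*u*v; d F_2 = (0) du + (3 - 10*v) dv
  For the z component: f_3(F) = -1; d F_3 = (-2) du + (0) dv
Combining and collecting du, dv coefficients:
  coeff of du: -50*u*v + 25*v^3 - 15*v^2 + 25*v + 2
  coeff of dv: 5*u*(-10*u + 25*v^2 - 9*v + 5)
F^* omega = (-50*u*v + 25*v^3 - 15*v^2 + 25*v + 2) du + (5*u*(-10*u + 25*v^2 - 9*v + 5)) dv.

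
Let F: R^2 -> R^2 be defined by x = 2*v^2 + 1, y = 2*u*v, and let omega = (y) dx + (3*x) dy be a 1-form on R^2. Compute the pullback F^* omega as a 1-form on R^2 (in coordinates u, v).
F^* omega = (12*v^3 + 6*v) du + (2*u*(10*v^2 + 3)) dv

Using F^*(f dg) = (f ∘ F) d(g ∘ F), substitute each coordinate x_i by F_i(u, v) in f_i, and replace dx_i by d F_i = (∂F_i/∂u) du + (∂F_i/∂v) dv.
  For the x component: f_1(F) = 2*u*v; d F_1 = (0) du + (4*v) dv
  For the y component: f_2(F) = 6*v^2 + 3; d F_2 = (2*v) du + (2*u) dv
Combining and collecting du, dv coefficients:
  coeff of du: 12*v^3 + 6*v
  coeff of dv: 2*u*(10*v^2 + 3)
F^* omega = (12*v^3 + 6*v) du + (2*u*(10*v^2 + 3)) dv.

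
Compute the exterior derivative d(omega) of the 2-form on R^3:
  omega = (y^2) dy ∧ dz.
d(omega) = 0

For a 2-form omega = sum_{i<j} g_{ij} dx_i ∧ dx_j, the exterior derivative is
  d(omega) = sum_{i<j} d(g_{ij}) ∧ dx_i ∧ dx_j = sum_{i<j, k} (∂g_{ij}/∂x_k) dx_k ∧ dx_i ∧ dx_j.
Expand each term, using dx_k ∧ dx_i ∧ dx_j = sgn(permutation) dx_{(a)} ∧ dx_{(b)} ∧ dx_{(c)} with (a < b < c) sorted:

Collecting like 3-forms: d(omega) = 0.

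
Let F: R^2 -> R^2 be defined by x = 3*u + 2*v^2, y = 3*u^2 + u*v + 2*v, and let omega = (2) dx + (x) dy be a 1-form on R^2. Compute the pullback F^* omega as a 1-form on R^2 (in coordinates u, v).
F^* omega = (18*u^2 + 12*u*v^2 + 3*u*v + 2*v^3 + 6) du + (3*u^2 + 2*u*v^2 + 6*u + 4*v^2 + 8*v) dv

Using F^*(f dg) = (f ∘ F) d(g ∘ F), substitute each coordinate x_i by F_i(u, v) in f_i, and replace dx_i by d F_i = (∂F_i/∂u) du + (∂F_i/∂v) dv.
  For the x component: f_1(F) = 2; d F_1 = (3) du + (4*v) dv
  For the y component: f_2(F) = 3*u + 2*v^2; d F_2 = (6*u + v) du + (u + 2) dv
Combining and collecting du, dv coefficients:
  coeff of du: 18*u^2 + 12*u*v^2 + 3*u*v + 2*v^3 + 6
  coeff of dv: 3*u^2 + 2*u*v^2 + 6*u + 4*v^2 + 8*v
F^* omega = (18*u^2 + 12*u*v^2 + 3*u*v + 2*v^3 + 6) du + (3*u^2 + 2*u*v^2 + 6*u + 4*v^2 + 8*v) dv.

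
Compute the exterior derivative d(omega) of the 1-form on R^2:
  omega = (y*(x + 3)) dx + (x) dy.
d(omega) = (-x - 2) dx ∧ dy

For a 1-form omega = sum_i f_i dx_i, the exterior derivative is
  d(omega) = sum_{i < j} (∂f_j/∂x_i - ∂f_i/∂x_j) dx_i ∧ dx_j.
  coefficient of dx ∧ dy: ∂f_2/∂x - ∂f_1/∂y = ∂(x)/∂x - ∂(y*(x + 3))/∂y = -x - 2
Assembling: d(omega) = (-x - 2) dx ∧ dy.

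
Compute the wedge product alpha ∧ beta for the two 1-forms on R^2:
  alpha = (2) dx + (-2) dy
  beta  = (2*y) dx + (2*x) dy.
alpha ∧ beta = (4*x + 4*y) dx ∧ dy

Distribute the wedge, using dx_i ∧ dx_j = -dx_j ∧ dx_i and dx_i ∧ dx_i = 0. For each pair (i, j) with i < j, the coefficient of dx_i ∧ dx_j in alpha ∧ beta is (alpha_i * beta_j - alpha_j * beta_i). Collecting: alpha ∧ beta = (4*x + 4*y) dx ∧ dy.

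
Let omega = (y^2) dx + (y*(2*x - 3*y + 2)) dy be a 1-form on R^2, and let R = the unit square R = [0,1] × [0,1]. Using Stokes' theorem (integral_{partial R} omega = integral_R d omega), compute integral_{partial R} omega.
integral_(partial R) omega = 0

Stokes: integral_partial_R omega = integral_R d omega with d omega = (∂Q/∂x - ∂P/∂y) dx ∧ dy.
  ∂Q/∂x = 2*y
  ∂P/∂y = 2*y
  integrand = ∂Q/∂x - ∂P/∂y = 0.
Integrating over R: integral_0^1 integral_0^1 (0) dx dy = 0.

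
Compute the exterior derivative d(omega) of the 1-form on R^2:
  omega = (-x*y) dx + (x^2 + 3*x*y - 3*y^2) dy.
d(omega) = (3*x + 3*y) dx ∧ dy

For a 1-form omega = sum_i f_i dx_i, the exterior derivative is
  d(omega) = sum_{i < j} (∂f_j/∂x_i - ∂f_i/∂x_j) dx_i ∧ dx_j.
  coefficient of dx ∧ dy: ∂f_2/∂x - ∂f_1/∂y = ∂(x^2 + 3*x*y - 3*y^2)/∂x - ∂(-x*y)/∂y = 3*x + 3*y
Assembling: d(omega) = (3*x + 3*y) dx ∧ dy.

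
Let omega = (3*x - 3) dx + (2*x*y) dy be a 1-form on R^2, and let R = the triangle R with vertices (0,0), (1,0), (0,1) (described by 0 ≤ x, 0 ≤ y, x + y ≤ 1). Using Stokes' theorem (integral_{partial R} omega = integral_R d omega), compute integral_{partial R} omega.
integral_(partial R) omega = 1/3

Stokes: integral_partial_R omega = integral_R d omega with d omega = (∂Q/∂x - ∂P/∂y) dx ∧ dy.
  ∂Q/∂x = 2*y
  ∂P/∂y = 0
  integrand = ∂Q/∂x - ∂P/∂y = 2*y.
Integrating over R: integral_0^1 integral_0^{1-x} (2*y) dy dx = 1/3.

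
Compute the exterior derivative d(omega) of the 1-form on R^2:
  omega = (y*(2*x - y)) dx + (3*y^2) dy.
d(omega) = (-2*x + 2*y) dx ∧ dy

For a 1-form omega = sum_i f_i dx_i, the exterior derivative is
  d(omega) = sum_{i < j} (∂f_j/∂x_i - ∂f_i/∂x_j) dx_i ∧ dx_j.
  coefficient of dx ∧ dy: ∂f_2/∂x - ∂f_1/∂y = ∂(3*y^2)/∂x - ∂(y*(2*x - y))/∂y = -2*x + 2*y
Assembling: d(omega) = (-2*x + 2*y) dx ∧ dy.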